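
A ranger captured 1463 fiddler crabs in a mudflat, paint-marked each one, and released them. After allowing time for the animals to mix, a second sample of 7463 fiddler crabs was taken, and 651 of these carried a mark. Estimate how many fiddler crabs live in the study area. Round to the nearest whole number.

N = (1463 × 7463) / 651 = 10918369 / 651 ≈ 16771.7 → 16772

N ≈ 16,772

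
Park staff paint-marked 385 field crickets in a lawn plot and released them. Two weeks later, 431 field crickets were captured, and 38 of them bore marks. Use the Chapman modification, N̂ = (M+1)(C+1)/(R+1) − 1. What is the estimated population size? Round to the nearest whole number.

N ≈ 4275

N̂ = (385+1)(431+1)/(38+1) − 1 = 386·432/39 − 1
= 166752/39 − 1 ≈ 4275.7 − 1 ≈ 4274.7 → 4275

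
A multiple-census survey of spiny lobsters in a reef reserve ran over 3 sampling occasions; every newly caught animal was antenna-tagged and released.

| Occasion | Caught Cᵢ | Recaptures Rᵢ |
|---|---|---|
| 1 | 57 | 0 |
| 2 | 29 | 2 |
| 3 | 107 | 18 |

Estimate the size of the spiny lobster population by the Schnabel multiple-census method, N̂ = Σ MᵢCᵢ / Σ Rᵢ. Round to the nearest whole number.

N ≈ 532

Marked at large before each occasion: Mᵢ = Σⱼ<ᵢ (Cⱼ − Rⱼ) → M1=0, M2=57, M3=84
Σ MᵢCᵢ = 0·57 + 57·29 + 84·107 = 0 + 1653 + 8988 = 10641
Σ Rᵢ = 0 + 2 + 18 = 20
N̂ = 10641 / 20 ≈ 532.0 → 532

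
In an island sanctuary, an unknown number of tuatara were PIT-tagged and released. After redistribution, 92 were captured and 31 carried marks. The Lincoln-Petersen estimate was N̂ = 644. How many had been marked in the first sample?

M = 217

From N = M·C/R: M = N·R / C = 644·31 / 92 = 19964 / 92 = 217.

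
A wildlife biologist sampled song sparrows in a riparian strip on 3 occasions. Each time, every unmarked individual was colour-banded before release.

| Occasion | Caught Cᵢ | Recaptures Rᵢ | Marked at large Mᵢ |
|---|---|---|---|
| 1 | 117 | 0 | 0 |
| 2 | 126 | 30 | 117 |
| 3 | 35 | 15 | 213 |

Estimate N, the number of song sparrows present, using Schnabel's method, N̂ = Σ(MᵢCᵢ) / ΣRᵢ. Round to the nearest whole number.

Σ MᵢCᵢ = 0·117 + 117·126 + 213·35 = 0 + 14742 + 7455 = 22197
Σ Rᵢ = 0 + 30 + 15 = 45
N̂ = 22197 / 45 ≈ 493.3 → 493

N ≈ 493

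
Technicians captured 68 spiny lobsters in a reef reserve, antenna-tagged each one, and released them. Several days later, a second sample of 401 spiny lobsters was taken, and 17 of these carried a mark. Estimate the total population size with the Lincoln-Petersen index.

N = 1604

Lincoln-Petersen assumes M/N = R/C, so N = M·C / R.
N = (68 × 401) / 17 = 27268 / 17 = 1604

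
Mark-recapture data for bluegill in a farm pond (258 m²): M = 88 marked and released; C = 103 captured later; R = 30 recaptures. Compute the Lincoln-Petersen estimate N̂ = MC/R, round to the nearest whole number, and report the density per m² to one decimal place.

N̂ = 88·103/30 = 9064/30 ≈ 302.1 → 302
Density = N̂ / area = 302 / 258 ≈ 1.17 → 1.2 per m²

density ≈ 1.2 bluegill per m²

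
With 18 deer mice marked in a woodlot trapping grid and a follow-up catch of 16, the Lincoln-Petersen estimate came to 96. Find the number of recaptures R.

From N = M·C/R: R = M·C / N = 18·16 / 96 = 288 / 96 = 3.

R = 3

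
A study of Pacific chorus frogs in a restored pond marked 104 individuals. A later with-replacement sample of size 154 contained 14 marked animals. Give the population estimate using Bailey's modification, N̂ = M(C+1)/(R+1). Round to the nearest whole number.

N ≈ 1075

N̂ = 104·(154+1)/(14+1) = 104·155/15 = 16120/15 ≈ 1074.7 → 1075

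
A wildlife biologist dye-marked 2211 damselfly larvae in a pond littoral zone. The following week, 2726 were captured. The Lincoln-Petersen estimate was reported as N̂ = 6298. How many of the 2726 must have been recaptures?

R = 957

From N = M·C/R: R = M·C / N = 2211·2726 / 6298 = 6027186 / 6298 = 957.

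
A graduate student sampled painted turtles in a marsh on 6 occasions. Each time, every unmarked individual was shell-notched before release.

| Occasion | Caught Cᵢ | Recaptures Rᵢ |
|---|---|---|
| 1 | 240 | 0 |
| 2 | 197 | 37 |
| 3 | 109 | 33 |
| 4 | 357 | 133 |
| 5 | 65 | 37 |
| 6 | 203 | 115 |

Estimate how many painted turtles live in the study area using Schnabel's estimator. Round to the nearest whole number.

Marked at large before each occasion: Mᵢ = Σⱼ<ᵢ (Cⱼ − Rⱼ) → M1=0, M2=240, M3=400, M4=476, M5=700, M6=728
Σ MᵢCᵢ = 0·240 + 240·197 + 400·109 + 476·357 + 700·65 + 728·203 = 0 + 47280 + 43600 + 169932 + 45500 + 147784 = 454096
Σ Rᵢ = 0 + 37 + 33 + 133 + 37 + 115 = 355
N̂ = 454096 / 355 ≈ 1279.1 → 1279

N ≈ 1279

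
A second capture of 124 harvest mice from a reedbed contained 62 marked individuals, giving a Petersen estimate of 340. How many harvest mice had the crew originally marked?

From N = M·C/R: M = N·R / C = 340·62 / 124 = 21080 / 124 = 170.

M = 170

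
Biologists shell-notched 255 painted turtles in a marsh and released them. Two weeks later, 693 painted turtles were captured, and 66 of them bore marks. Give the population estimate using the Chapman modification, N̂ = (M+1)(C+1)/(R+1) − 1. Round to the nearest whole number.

N ≈ 2651

N̂ = (255+1)(693+1)/(66+1) − 1 = 256·694/67 − 1
= 177664/67 − 1 ≈ 2651.7 − 1 ≈ 2650.7 → 2651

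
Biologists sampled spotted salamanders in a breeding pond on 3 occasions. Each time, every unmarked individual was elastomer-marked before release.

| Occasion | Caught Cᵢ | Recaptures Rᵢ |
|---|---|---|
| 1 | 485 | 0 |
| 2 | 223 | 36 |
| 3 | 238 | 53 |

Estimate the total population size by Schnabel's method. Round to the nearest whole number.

Marked at large before each occasion: Mᵢ = Σⱼ<ᵢ (Cⱼ − Rⱼ) → M1=0, M2=485, M3=672
Σ MᵢCᵢ = 0·485 + 485·223 + 672·238 = 0 + 108155 + 159936 = 268091
Σ Rᵢ = 0 + 36 + 53 = 89
N̂ = 268091 / 89 ≈ 3012.3 → 3012

N ≈ 3012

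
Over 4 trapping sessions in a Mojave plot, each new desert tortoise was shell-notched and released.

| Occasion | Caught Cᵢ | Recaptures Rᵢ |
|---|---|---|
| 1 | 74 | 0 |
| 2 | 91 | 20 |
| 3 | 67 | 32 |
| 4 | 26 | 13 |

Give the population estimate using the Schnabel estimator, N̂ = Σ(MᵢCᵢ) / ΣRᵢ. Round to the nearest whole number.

N ≈ 325

Marked at large before each occasion: Mᵢ = Σⱼ<ᵢ (Cⱼ − Rⱼ) → M1=0, M2=74, M3=145, M4=180
Σ MᵢCᵢ = 0·74 + 74·91 + 145·67 + 180·26 = 0 + 6734 + 9715 + 4680 = 21129
Σ Rᵢ = 0 + 20 + 32 + 13 = 65
N̂ = 21129 / 65 ≈ 325.1 → 325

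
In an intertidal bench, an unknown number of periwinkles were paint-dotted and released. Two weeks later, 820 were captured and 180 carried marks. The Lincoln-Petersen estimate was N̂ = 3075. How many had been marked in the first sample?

M = 675

From N = M·C/R: M = N·R / C = 3075·180 / 820 = 553500 / 820 = 675.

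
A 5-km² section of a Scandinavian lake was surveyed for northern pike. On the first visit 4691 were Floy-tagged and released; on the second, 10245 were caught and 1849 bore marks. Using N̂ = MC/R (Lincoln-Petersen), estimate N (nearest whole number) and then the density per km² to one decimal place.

density ≈ 5198.4 northern pike per km²

N̂ = 4691·10245/1849 = 48059295/1849 ≈ 25992.0 → 25992
Density = N̂ / area = 25992 / 5 ≈ 5198.40 → 5198.4 per km²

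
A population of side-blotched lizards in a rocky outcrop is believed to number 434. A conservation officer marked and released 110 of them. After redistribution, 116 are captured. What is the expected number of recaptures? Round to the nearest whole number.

expected recaptures ≈ 29

Expected recaptures E[R] = M·C / N.
E[R] = 110 × 116 / 434 = 12760 / 434 ≈ 29.4 → 29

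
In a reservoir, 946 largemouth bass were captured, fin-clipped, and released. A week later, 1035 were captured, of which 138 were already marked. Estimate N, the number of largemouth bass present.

N = (946 × 1035) / 138 = 979110 / 138 = 7095

N = 7095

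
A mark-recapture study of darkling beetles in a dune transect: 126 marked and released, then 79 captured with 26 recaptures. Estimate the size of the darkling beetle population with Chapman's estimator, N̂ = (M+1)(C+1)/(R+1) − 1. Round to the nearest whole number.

N ≈ 375

N̂ = (126+1)(79+1)/(26+1) − 1 = 127·80/27 − 1
= 10160/27 − 1 ≈ 376.3 − 1 ≈ 375.3 → 375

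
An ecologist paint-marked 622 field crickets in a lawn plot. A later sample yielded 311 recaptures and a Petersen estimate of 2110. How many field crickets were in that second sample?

From N = M·C/R: C = N·R / M = 2110·311 / 622 = 656210 / 622 = 1055.

C = 1055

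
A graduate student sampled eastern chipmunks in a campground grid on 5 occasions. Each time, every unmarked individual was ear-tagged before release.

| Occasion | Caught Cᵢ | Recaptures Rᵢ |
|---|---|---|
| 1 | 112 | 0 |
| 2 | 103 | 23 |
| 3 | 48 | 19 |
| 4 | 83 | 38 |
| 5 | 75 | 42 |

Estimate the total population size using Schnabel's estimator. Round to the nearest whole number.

Marked at large before each occasion: Mᵢ = Σⱼ<ᵢ (Cⱼ − Rⱼ) → M1=0, M2=112, M3=192, M4=221, M5=266
Σ MᵢCᵢ = 0·112 + 112·103 + 192·48 + 221·83 + 266·75 = 0 + 11536 + 9216 + 18343 + 19950 = 59045
Σ Rᵢ = 0 + 23 + 19 + 38 + 42 = 122
N̂ = 59045 / 122 ≈ 484.0 → 484

N ≈ 484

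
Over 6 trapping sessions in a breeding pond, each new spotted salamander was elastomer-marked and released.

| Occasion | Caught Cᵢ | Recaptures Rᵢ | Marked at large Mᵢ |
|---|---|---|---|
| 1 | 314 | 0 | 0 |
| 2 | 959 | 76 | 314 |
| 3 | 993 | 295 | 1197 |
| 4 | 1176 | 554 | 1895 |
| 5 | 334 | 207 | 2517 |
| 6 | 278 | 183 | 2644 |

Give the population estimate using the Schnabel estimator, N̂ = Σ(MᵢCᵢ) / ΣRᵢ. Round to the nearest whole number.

N ≈ 4026

Σ MᵢCᵢ = 0·314 + 314·959 + 1197·993 + 1895·1176 + 2517·334 + 2644·278 = 0 + 301126 + 1188621 + 2228520 + 840678 + 735032 = 5293977
Σ Rᵢ = 0 + 76 + 295 + 554 + 207 + 183 = 1315
N̂ = 5293977 / 1315 ≈ 4025.8 → 4026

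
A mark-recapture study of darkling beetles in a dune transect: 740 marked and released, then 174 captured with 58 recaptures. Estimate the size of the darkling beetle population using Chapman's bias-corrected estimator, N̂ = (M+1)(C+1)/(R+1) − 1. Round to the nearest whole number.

N ≈ 2197

N̂ = (740+1)(174+1)/(58+1) − 1 = 741·175/59 − 1
= 129675/59 − 1 ≈ 2197.9 − 1 ≈ 2196.9 → 2197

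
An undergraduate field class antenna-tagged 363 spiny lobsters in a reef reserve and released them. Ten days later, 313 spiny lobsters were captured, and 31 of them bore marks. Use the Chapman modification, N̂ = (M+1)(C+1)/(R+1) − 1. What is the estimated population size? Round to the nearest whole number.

N ≈ 3571

N̂ = (363+1)(313+1)/(31+1) − 1 = 364·314/32 − 1
= 114296/32 − 1 ≈ 3571.8 − 1 ≈ 3570.8 → 3571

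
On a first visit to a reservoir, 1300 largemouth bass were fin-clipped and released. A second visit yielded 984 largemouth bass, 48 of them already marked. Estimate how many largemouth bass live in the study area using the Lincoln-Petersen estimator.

N = (1300 × 984) / 48 = 1279200 / 48 = 26650

N = 26,650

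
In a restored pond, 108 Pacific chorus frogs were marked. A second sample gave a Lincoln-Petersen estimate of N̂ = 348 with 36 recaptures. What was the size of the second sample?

C = 116

From N = M·C/R: C = N·R / M = 348·36 / 108 = 12528 / 108 = 116.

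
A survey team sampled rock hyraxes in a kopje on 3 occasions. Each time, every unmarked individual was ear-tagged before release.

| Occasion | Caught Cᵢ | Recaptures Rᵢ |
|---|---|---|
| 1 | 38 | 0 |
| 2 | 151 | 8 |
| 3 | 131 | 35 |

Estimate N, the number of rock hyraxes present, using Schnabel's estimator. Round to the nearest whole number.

Marked at large before each occasion: Mᵢ = Σⱼ<ᵢ (Cⱼ − Rⱼ) → M1=0, M2=38, M3=181
Σ MᵢCᵢ = 0·38 + 38·151 + 181·131 = 0 + 5738 + 23711 = 29449
Σ Rᵢ = 0 + 8 + 35 = 43
N̂ = 29449 / 43 ≈ 684.9 → 685

N ≈ 685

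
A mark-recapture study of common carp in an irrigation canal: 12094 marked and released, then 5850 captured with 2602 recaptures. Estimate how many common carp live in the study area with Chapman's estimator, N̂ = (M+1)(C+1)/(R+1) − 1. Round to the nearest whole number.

N ≈ 27,186

N̂ = (12094+1)(5850+1)/(2602+1) − 1 = 12095·5851/2603 − 1
= 70767845/2603 − 1 ≈ 27187.0 − 1 ≈ 27186.0 → 27186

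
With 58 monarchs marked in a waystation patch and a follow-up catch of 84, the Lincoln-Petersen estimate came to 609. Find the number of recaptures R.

From N = M·C/R: R = M·C / N = 58·84 / 609 = 4872 / 609 = 8.

R = 8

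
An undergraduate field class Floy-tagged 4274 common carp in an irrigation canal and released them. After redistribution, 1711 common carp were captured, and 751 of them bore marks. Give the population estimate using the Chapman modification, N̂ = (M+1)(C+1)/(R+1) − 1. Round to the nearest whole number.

N̂ = (4274+1)(1711+1)/(751+1) − 1 = 4275·1712/752 − 1
= 7318800/752 − 1 ≈ 9732.4 − 1 ≈ 9731.4 → 9731

N ≈ 9731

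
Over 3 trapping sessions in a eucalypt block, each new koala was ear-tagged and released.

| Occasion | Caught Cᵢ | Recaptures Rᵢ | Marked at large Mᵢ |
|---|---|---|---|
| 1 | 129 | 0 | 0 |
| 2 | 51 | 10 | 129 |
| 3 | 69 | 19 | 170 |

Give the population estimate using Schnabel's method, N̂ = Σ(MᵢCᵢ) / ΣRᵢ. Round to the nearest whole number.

Σ MᵢCᵢ = 0·129 + 129·51 + 170·69 = 0 + 6579 + 11730 = 18309
Σ Rᵢ = 0 + 10 + 19 = 29
N̂ = 18309 / 29 ≈ 631.3 → 631

N ≈ 631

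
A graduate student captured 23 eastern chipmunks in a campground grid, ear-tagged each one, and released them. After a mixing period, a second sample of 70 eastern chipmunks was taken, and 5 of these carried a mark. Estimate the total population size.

N = 322

The marked fraction in the recapture sample should equal the marked fraction in the population: 5/70 = 23/N.
N = (23 × 70) / 5 = 1610 / 5 = 322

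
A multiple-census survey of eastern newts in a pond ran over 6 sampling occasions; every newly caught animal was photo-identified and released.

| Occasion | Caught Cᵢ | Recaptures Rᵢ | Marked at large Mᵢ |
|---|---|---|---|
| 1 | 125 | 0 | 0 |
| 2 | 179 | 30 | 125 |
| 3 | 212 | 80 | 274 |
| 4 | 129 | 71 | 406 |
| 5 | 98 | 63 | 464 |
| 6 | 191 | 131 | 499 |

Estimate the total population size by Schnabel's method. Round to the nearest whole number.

Σ MᵢCᵢ = 0·125 + 125·179 + 274·212 + 406·129 + 464·98 + 499·191 = 0 + 22375 + 58088 + 52374 + 45472 + 95309 = 273618
Σ Rᵢ = 0 + 30 + 80 + 71 + 63 + 131 = 375
N̂ = 273618 / 375 ≈ 729.6 → 730

N ≈ 730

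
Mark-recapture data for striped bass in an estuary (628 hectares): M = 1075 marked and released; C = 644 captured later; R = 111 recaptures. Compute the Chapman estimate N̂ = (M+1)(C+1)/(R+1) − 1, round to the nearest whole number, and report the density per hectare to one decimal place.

density ≈ 9.9 striped bass per hectare

N̂ = 1076·645/112 − 1 = 694020/112 − 1 ≈ 6195.6 → 6196
Density = N̂ / area = 6196 / 628 ≈ 9.87 → 9.9 per hectare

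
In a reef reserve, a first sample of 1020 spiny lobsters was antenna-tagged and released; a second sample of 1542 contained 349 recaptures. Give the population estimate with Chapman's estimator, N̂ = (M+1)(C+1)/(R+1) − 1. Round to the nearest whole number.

N ≈ 4500

N̂ = (1020+1)(1542+1)/(349+1) − 1 = 1021·1543/350 − 1
= 1575403/350 − 1 ≈ 4501.2 − 1 ≈ 4500.2 → 4500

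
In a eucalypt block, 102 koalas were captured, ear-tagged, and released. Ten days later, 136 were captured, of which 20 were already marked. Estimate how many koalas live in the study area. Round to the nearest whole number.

N ≈ 694

The marked fraction in the recapture sample should equal the marked fraction in the population: 20/136 = 102/N.
N = (102 × 136) / 20 = 13872 / 20 ≈ 693.6 → 694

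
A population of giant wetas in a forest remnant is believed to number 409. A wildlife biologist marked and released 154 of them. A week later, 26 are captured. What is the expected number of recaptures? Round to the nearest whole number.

expected recaptures ≈ 10

The marked fraction of the population is 154/409, so in a sample of 26 expect C·(M/N) marked.
E[R] = 154 × 26 / 409 = 4004 / 409 ≈ 9.8 → 10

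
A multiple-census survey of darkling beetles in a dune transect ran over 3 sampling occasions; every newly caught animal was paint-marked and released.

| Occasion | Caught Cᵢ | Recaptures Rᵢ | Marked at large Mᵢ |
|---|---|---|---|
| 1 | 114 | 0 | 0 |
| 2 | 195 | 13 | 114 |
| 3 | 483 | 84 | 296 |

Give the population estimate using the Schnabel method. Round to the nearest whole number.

Σ MᵢCᵢ = 0·114 + 114·195 + 296·483 = 0 + 22230 + 142968 = 165198
Σ Rᵢ = 0 + 13 + 84 = 97
N̂ = 165198 / 97 ≈ 1703.1 → 1703

N ≈ 1703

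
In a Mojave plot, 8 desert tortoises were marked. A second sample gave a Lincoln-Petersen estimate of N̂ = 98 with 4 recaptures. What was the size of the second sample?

C = 49

From N = M·C/R: C = N·R / M = 98·4 / 8 = 392 / 8 = 49.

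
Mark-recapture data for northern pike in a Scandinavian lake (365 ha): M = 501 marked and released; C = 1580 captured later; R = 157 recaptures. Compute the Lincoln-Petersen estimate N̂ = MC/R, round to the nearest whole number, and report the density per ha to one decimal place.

density ≈ 13.8 northern pike per ha

N̂ = 501·1580/157 = 791580/157 ≈ 5041.9 → 5042
Density = N̂ / area = 5042 / 365 ≈ 13.81 → 13.8 per ha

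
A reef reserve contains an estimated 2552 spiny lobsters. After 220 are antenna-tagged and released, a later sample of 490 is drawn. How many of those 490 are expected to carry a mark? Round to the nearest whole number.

The marked fraction of the population is 220/2552, so in a sample of 490 expect C·(M/N) marked.
E[R] = 220 × 490 / 2552 = 107800 / 2552 ≈ 42.2 → 42

expected recaptures ≈ 42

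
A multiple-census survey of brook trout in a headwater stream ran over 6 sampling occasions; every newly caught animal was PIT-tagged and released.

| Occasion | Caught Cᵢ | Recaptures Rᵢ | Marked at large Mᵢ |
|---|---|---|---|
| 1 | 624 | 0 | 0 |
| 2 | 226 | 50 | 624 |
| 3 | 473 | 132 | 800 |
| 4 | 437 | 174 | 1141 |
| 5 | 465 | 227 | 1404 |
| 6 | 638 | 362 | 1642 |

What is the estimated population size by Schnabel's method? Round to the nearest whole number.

Σ MᵢCᵢ = 0·624 + 624·226 + 800·473 + 1141·437 + 1404·465 + 1642·638 = 0 + 141024 + 378400 + 498617 + 652860 + 1047596 = 2718497
Σ Rᵢ = 0 + 50 + 132 + 174 + 227 + 362 = 945
N̂ = 2718497 / 945 ≈ 2876.7 → 2877

N ≈ 2877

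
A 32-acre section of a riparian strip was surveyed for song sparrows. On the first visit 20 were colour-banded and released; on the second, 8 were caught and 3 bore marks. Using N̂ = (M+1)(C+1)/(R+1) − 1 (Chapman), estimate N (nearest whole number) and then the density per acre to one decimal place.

density ≈ 1.4 song sparrows per acre

N̂ = 21·9/4 − 1 = 189/4 − 1 ≈ 46.2 → 46
Density = N̂ / area = 46 / 32 ≈ 1.44 → 1.4 per acre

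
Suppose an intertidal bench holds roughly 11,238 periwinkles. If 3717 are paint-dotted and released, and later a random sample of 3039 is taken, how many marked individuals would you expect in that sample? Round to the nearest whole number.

The marked fraction of the population is 3717/11238, so in a sample of 3039 expect C·(M/N) marked.
E[R] = 3717 × 3039 / 11238 = 11295963 / 11238 ≈ 1005.2 → 1005

expected recaptures ≈ 1005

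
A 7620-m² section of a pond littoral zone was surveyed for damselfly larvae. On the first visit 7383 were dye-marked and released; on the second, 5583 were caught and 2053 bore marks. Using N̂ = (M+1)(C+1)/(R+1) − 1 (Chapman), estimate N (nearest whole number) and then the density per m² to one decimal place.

N̂ = 7384·5584/2054 − 1 = 41232256/2054 − 1 ≈ 20073.1 → 20073
Density = N̂ / area = 20073 / 7620 ≈ 2.63 → 2.6 per m²

density ≈ 2.6 damselfly larvae per m²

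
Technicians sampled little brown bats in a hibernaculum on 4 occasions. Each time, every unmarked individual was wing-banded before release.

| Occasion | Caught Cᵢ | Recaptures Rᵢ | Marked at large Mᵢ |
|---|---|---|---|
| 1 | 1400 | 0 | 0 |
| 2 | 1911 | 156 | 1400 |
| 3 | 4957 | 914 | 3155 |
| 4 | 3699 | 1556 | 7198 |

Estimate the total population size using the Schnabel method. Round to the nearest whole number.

Σ MᵢCᵢ = 0·1400 + 1400·1911 + 3155·4957 + 7198·3699 = 0 + 2675400 + 15639335 + 26625402 = 44940137
Σ Rᵢ = 0 + 156 + 914 + 1556 = 2626
N̂ = 44940137 / 2626 ≈ 17113.5 → 17114

N ≈ 17,114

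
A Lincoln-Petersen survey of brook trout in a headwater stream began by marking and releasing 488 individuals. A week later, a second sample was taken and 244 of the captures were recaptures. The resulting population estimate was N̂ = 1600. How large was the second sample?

From N = M·C/R: C = N·R / M = 1600·244 / 488 = 390400 / 488 = 800.

C = 800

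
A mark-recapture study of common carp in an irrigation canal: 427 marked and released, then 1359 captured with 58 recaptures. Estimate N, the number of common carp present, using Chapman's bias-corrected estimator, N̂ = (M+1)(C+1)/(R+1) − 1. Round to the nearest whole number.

N ≈ 9865

N̂ = (427+1)(1359+1)/(58+1) − 1 = 428·1360/59 − 1
= 582080/59 − 1 ≈ 9865.8 − 1 ≈ 9864.8 → 9865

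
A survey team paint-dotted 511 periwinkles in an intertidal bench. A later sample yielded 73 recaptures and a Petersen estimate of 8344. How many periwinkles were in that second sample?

From N = M·C/R: C = N·R / M = 8344·73 / 511 = 609112 / 511 = 1192.

C = 1192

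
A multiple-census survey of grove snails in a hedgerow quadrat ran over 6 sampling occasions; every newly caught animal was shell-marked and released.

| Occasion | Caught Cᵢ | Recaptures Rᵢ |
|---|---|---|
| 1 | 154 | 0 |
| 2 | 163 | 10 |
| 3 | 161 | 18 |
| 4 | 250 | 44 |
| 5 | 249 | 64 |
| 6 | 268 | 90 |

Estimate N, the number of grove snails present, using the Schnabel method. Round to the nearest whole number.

Marked at large before each occasion: Mᵢ = Σⱼ<ᵢ (Cⱼ − Rⱼ) → M1=0, M2=154, M3=307, M4=450, M5=656, M6=841
Σ MᵢCᵢ = 0·154 + 154·163 + 307·161 + 450·250 + 656·249 + 841·268 = 0 + 25102 + 49427 + 112500 + 163344 + 225388 = 575761
Σ Rᵢ = 0 + 10 + 18 + 44 + 64 + 90 = 226
N̂ = 575761 / 226 ≈ 2547.6 → 2548

N ≈ 2548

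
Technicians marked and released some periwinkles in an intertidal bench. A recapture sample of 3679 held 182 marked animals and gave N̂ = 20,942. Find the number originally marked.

M = 1036

From N = M·C/R: M = N·R / C = 20942·182 / 3679 = 3811444 / 3679 = 1036.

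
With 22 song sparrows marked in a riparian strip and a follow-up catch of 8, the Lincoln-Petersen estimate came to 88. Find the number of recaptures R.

R = 2

From N = M·C/R: R = M·C / N = 22·8 / 88 = 176 / 88 = 2.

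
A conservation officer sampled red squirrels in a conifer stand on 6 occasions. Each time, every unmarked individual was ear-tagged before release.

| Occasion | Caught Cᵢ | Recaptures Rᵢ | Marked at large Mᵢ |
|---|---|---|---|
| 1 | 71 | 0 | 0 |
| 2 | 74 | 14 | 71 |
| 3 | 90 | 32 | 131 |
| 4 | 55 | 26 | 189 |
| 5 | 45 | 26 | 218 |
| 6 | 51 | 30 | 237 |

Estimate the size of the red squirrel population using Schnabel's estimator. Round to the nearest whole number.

N ≈ 385

Σ MᵢCᵢ = 0·71 + 71·74 + 131·90 + 189·55 + 218·45 + 237·51 = 0 + 5254 + 11790 + 10395 + 9810 + 12087 = 49336
Σ Rᵢ = 0 + 14 + 32 + 26 + 26 + 30 = 128
N̂ = 49336 / 128 ≈ 385.4 → 385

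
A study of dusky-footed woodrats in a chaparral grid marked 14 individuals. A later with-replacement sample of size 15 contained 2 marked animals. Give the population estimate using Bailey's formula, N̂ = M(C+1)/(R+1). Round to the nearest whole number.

N ≈ 75

N̂ = 14·(15+1)/(2+1) = 14·16/3 = 224/3 ≈ 74.7 → 75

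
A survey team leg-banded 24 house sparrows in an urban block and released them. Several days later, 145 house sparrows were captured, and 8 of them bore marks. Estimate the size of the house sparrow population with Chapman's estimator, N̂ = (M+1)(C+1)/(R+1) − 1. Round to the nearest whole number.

N ≈ 405

N̂ = (24+1)(145+1)/(8+1) − 1 = 25·146/9 − 1
= 3650/9 − 1 ≈ 405.6 − 1 ≈ 404.6 → 405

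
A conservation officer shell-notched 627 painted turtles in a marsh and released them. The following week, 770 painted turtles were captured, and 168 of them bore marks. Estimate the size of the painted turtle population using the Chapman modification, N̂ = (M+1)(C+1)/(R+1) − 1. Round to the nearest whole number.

N ≈ 2864

N̂ = (627+1)(770+1)/(168+1) − 1 = 628·771/169 − 1
= 484188/169 − 1 ≈ 2865.0 − 1 ≈ 2864.0 → 2864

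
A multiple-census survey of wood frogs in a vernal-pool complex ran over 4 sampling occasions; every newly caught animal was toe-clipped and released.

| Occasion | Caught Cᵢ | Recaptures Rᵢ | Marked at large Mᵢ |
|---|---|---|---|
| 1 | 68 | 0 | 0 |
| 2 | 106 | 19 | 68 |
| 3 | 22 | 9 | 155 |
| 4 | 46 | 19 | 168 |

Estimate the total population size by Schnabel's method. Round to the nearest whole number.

Σ MᵢCᵢ = 0·68 + 68·106 + 155·22 + 168·46 = 0 + 7208 + 3410 + 7728 = 18346
Σ Rᵢ = 0 + 19 + 9 + 19 = 47
N̂ = 18346 / 47 ≈ 390.3 → 390

N ≈ 390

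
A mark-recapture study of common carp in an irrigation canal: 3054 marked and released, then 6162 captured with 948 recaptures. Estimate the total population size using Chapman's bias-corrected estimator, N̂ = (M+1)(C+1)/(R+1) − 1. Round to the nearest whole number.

N̂ = (3054+1)(6162+1)/(948+1) − 1 = 3055·6163/949 − 1
= 18827965/949 − 1 ≈ 19839.8 − 1 ≈ 19838.8 → 19839

N ≈ 19,839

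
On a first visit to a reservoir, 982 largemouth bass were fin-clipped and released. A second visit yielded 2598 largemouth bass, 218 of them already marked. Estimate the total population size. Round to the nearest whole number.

N = (982 × 2598) / 218 = 2551236 / 218 ≈ 11702.9 → 11703

N ≈ 11,703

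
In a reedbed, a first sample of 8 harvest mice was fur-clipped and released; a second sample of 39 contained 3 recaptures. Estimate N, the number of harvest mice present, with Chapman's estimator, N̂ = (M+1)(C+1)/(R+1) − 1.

N = 89

N̂ = (8+1)(39+1)/(3+1) − 1 = 9·40/4 − 1
= 360/4 − 1 = 90 − 1 = 89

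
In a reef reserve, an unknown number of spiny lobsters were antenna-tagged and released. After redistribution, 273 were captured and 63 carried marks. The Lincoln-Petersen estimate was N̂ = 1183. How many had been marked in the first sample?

From N = M·C/R: M = N·R / C = 1183·63 / 273 = 74529 / 273 = 273.

M = 273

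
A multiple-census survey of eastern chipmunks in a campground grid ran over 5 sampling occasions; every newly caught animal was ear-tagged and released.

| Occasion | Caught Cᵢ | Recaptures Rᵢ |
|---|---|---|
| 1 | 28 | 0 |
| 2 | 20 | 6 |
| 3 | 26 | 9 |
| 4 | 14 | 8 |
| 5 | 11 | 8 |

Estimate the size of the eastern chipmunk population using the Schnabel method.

N = 103

Marked at large before each occasion: Mᵢ = Σⱼ<ᵢ (Cⱼ − Rⱼ) → M1=0, M2=28, M3=42, M4=59, M5=65
Σ MᵢCᵢ = 0·28 + 28·20 + 42·26 + 59·14 + 65·11 = 0 + 560 + 1092 + 826 + 715 = 3193
Σ Rᵢ = 0 + 6 + 9 + 8 + 8 = 31
N̂ = 3193 / 31 = 103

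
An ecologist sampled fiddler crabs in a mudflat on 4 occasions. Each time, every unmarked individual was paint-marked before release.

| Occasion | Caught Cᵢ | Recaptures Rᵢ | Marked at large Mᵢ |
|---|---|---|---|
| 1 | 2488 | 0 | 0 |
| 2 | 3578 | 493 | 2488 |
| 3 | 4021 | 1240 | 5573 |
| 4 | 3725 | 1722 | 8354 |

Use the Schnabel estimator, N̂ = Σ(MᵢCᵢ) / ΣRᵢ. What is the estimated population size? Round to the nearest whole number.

Σ MᵢCᵢ = 0·2488 + 2488·3578 + 5573·4021 + 8354·3725 = 0 + 8902064 + 22409033 + 31118650 = 62429747
Σ Rᵢ = 0 + 493 + 1240 + 1722 = 3455
N̂ = 62429747 / 3455 ≈ 18069.4 → 18069

N ≈ 18,069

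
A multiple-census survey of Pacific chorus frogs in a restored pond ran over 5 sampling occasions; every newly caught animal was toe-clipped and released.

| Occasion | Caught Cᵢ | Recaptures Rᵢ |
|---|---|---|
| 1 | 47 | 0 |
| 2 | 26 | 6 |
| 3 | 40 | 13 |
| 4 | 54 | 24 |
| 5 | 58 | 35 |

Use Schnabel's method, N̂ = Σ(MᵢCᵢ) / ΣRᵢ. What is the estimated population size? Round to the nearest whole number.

Marked at large before each occasion: Mᵢ = Σⱼ<ᵢ (Cⱼ − Rⱼ) → M1=0, M2=47, M3=67, M4=94, M5=124
Σ MᵢCᵢ = 0·47 + 47·26 + 67·40 + 94·54 + 124·58 = 0 + 1222 + 2680 + 5076 + 7192 = 16170
Σ Rᵢ = 0 + 6 + 13 + 24 + 35 = 78
N̂ = 16170 / 78 ≈ 207.3 → 207

N ≈ 207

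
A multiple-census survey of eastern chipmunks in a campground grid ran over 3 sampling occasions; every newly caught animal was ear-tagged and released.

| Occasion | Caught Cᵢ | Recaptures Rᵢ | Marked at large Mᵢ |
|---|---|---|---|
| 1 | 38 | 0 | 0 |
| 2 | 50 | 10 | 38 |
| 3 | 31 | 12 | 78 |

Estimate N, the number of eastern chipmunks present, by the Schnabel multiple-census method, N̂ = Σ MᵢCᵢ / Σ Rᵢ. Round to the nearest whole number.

N ≈ 196

Σ MᵢCᵢ = 0·38 + 38·50 + 78·31 = 0 + 1900 + 2418 = 4318
Σ Rᵢ = 0 + 10 + 12 = 22
N̂ = 4318 / 22 ≈ 196.3 → 196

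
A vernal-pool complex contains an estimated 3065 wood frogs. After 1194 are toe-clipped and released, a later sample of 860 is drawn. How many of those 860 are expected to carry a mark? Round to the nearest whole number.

expected recaptures ≈ 335

The marked fraction of the population is 1194/3065, so in a sample of 860 expect C·(M/N) marked.
E[R] = 1194 × 860 / 3065 = 1026840 / 3065 ≈ 335.0 → 335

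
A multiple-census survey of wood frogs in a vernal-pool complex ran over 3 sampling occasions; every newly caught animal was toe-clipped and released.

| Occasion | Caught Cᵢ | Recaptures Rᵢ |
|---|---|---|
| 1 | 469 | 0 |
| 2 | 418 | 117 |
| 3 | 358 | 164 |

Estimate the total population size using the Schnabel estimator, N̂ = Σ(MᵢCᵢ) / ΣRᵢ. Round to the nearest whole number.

N ≈ 1679

Marked at large before each occasion: Mᵢ = Σⱼ<ᵢ (Cⱼ − Rⱼ) → M1=0, M2=469, M3=770
Σ MᵢCᵢ = 0·469 + 469·418 + 770·358 = 0 + 196042 + 275660 = 471702
Σ Rᵢ = 0 + 117 + 164 = 281
N̂ = 471702 / 281 ≈ 1678.7 → 1679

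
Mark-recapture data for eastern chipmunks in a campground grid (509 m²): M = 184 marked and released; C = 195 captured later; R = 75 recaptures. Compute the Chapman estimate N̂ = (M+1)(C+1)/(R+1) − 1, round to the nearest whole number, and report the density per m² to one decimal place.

N̂ = 185·196/76 − 1 = 36260/76 − 1 ≈ 476.1 → 476
Density = N̂ / area = 476 / 509 ≈ 0.94 → 0.9 per m²

density ≈ 0.9 eastern chipmunks per m²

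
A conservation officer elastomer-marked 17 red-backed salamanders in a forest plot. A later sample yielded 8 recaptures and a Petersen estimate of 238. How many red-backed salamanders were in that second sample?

C = 112

From N = M·C/R: C = N·R / M = 238·8 / 17 = 1904 / 17 = 112.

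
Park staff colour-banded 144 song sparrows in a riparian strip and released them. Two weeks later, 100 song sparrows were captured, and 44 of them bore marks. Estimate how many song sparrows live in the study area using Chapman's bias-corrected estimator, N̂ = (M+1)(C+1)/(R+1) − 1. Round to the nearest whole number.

N ≈ 324

N̂ = (144+1)(100+1)/(44+1) − 1 = 145·101/45 − 1
= 14645/45 − 1 ≈ 325.4 − 1 ≈ 324.4 → 324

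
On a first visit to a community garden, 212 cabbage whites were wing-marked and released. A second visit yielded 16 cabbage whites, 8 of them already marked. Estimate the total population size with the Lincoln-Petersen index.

N = 424

N = (212 × 16) / 8 = 3392 / 8 = 424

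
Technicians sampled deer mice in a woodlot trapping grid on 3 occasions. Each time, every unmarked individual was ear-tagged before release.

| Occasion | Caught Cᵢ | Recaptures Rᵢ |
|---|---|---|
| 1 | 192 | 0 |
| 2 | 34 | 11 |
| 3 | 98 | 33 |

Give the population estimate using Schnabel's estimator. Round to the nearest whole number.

N ≈ 627

Marked at large before each occasion: Mᵢ = Σⱼ<ᵢ (Cⱼ − Rⱼ) → M1=0, M2=192, M3=215
Σ MᵢCᵢ = 0·192 + 192·34 + 215·98 = 0 + 6528 + 21070 = 27598
Σ Rᵢ = 0 + 11 + 33 = 44
N̂ = 27598 / 44 ≈ 627.2 → 627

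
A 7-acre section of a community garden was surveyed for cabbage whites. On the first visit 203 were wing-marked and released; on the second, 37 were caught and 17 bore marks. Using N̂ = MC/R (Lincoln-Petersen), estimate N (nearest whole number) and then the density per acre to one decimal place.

density ≈ 63.1 cabbage whites per acre

N̂ = 203·37/17 = 7511/17 ≈ 441.8 → 442
Density = N̂ / area = 442 / 7 ≈ 63.14 → 63.1 per acre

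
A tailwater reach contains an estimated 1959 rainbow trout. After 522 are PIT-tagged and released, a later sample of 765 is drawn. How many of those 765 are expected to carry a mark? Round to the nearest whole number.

Expected recaptures E[R] = M·C / N.
E[R] = 522 × 765 / 1959 = 399330 / 1959 ≈ 203.8 → 204

expected recaptures ≈ 204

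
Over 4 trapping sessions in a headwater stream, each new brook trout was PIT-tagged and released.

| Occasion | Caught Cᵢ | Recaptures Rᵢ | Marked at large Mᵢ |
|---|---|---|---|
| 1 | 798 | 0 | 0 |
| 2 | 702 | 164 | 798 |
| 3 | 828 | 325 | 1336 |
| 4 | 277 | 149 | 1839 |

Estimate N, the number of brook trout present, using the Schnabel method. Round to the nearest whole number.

Σ MᵢCᵢ = 0·798 + 798·702 + 1336·828 + 1839·277 = 0 + 560196 + 1106208 + 509403 = 2175807
Σ Rᵢ = 0 + 164 + 325 + 149 = 638
N̂ = 2175807 / 638 ≈ 3410.4 → 3410

N ≈ 3410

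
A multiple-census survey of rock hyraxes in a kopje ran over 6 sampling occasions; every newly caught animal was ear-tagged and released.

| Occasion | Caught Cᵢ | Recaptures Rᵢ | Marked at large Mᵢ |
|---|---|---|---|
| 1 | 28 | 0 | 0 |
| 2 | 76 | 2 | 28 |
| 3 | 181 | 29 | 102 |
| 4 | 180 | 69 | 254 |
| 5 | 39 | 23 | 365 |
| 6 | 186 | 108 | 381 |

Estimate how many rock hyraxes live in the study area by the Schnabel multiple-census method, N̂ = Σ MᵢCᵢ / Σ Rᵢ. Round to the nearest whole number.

N ≈ 655

Σ MᵢCᵢ = 0·28 + 28·76 + 102·181 + 254·180 + 365·39 + 381·186 = 0 + 2128 + 18462 + 45720 + 14235 + 70866 = 151411
Σ Rᵢ = 0 + 2 + 29 + 69 + 23 + 108 = 231
N̂ = 151411 / 231 ≈ 655.46 → 655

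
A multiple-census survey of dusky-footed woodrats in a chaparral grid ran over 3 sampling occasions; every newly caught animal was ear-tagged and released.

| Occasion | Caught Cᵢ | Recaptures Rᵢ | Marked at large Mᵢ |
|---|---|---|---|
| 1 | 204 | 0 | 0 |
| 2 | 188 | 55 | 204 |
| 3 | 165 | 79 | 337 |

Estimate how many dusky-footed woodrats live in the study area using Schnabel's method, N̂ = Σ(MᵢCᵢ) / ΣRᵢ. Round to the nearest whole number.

N ≈ 701

Σ MᵢCᵢ = 0·204 + 204·188 + 337·165 = 0 + 38352 + 55605 = 93957
Σ Rᵢ = 0 + 55 + 79 = 134
N̂ = 93957 / 134 ≈ 701.2 → 701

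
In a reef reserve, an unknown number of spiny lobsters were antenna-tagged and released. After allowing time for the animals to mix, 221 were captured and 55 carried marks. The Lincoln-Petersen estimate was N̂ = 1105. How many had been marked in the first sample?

From N = M·C/R: M = N·R / C = 1105·55 / 221 = 60775 / 221 = 275.

M = 275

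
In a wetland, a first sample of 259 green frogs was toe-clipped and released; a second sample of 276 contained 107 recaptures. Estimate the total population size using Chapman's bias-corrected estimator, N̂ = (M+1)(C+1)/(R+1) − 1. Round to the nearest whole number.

N̂ = (259+1)(276+1)/(107+1) − 1 = 260·277/108 − 1
= 72020/108 − 1 ≈ 666.9 − 1 ≈ 665.9 → 666

N ≈ 666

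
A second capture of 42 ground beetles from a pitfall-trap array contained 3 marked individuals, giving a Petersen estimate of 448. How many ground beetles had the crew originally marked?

From N = M·C/R: M = N·R / C = 448·3 / 42 = 1344 / 42 = 32.

M = 32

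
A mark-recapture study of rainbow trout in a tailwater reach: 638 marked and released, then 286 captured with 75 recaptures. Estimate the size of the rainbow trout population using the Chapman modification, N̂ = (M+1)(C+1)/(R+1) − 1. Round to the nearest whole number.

N ≈ 2412

N̂ = (638+1)(286+1)/(75+1) − 1 = 639·287/76 − 1
= 183393/76 − 1 ≈ 2413.1 − 1 ≈ 2412.1 → 2412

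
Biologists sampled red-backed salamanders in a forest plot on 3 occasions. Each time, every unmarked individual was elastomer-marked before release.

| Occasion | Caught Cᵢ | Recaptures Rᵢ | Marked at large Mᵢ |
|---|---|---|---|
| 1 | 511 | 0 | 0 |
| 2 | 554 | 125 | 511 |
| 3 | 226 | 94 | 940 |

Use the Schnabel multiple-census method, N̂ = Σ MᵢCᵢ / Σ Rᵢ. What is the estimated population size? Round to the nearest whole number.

Σ MᵢCᵢ = 0·511 + 511·554 + 940·226 = 0 + 283094 + 212440 = 495534
Σ Rᵢ = 0 + 125 + 94 = 219
N̂ = 495534 / 219 ≈ 2262.7 → 2263

N ≈ 2263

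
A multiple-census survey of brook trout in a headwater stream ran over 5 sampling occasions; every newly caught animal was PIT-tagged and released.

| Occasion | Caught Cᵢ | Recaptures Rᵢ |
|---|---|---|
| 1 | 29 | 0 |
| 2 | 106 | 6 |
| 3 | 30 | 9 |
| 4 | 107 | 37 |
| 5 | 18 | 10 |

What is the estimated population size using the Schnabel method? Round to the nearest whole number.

N ≈ 435

Marked at large before each occasion: Mᵢ = Σⱼ<ᵢ (Cⱼ − Rⱼ) → M1=0, M2=29, M3=129, M4=150, M5=220
Σ MᵢCᵢ = 0·29 + 29·106 + 129·30 + 150·107 + 220·18 = 0 + 3074 + 3870 + 16050 + 3960 = 26954
Σ Rᵢ = 0 + 6 + 9 + 37 + 10 = 62
N̂ = 26954 / 62 ≈ 434.7 → 435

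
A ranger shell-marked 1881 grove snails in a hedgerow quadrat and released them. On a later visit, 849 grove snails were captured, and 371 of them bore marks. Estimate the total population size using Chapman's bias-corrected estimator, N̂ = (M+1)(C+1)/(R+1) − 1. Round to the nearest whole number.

N̂ = (1881+1)(849+1)/(371+1) − 1 = 1882·850/372 − 1
= 1599700/372 − 1 ≈ 4300.3 − 1 ≈ 4299.3 → 4299

N ≈ 4299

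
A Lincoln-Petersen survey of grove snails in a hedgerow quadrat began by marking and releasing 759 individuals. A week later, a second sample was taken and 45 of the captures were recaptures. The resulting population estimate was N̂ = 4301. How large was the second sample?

From N = M·C/R: C = N·R / M = 4301·45 / 759 = 193545 / 759 = 255.

C = 255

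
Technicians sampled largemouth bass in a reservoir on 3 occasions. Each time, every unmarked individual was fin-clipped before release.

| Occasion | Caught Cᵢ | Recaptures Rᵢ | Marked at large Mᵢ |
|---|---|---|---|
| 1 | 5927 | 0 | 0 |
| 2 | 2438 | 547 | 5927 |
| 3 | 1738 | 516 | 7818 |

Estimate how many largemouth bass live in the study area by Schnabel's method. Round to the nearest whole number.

Σ MᵢCᵢ = 0·5927 + 5927·2438 + 7818·1738 = 0 + 14450026 + 13587684 = 28037710
Σ Rᵢ = 0 + 547 + 516 = 1063
N̂ = 28037710 / 1063 ≈ 26376.0 → 26376

N ≈ 26,376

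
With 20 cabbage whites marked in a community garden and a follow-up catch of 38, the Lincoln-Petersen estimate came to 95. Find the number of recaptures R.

R = 8

From N = M·C/R: R = M·C / N = 20·38 / 95 = 760 / 95 = 8.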